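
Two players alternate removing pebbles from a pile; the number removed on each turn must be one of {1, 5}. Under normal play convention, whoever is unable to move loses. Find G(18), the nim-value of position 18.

n :  0  1  2  3  4  5  6  7  8  9 10 11 12 13 14 15 16 17 18
G :  0  1  0  1  0  1  0  1  0  1  0  1  0  1  0  1  0  1  0

0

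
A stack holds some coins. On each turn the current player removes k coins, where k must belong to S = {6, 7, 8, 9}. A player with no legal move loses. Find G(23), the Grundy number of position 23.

1

n :  0  1  2  3  4  5  6  7  8  9 10 11 12 13 14 15 16 17 18 19 20 21 22 23
G :  0  0  0  0  0  0  1  1  1  1  1  1  2  2  2  0  0  0  0  0  0  1  1  1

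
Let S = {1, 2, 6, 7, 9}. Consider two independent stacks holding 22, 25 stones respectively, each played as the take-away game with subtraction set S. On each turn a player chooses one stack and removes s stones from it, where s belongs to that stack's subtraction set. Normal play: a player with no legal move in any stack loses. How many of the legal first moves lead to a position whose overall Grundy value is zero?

All stacks use S = {1, 2, 6, 7, 9}:
n :  0  1  2  3  4  5  6  7  8  9 10 11 12 13 14 15 16 17 18 19 20 21 22 23 24 25
G :  0  1  2  0  1  2  3  4  0  1  2  0  1  2  3  4  0  1  2  0  1  2  3  4  0  1
Stack A: G(22) = 3.
Stack B: G(25) = 1.
Combined Grundy value = 3 ⊕ 1 = 2.
A winning move leaves total XOR = 0, i.e. changes one component's Grundy value g to g ⊕ X where X is the current total.
Stack A: need g' = 3⊕2 = 1. Options: 22−1→G=2, 22−2→G=1, 22−6→G=0, 22−7→G=4, 22−9→G=2. Hits: 1.
Stack B: need g' = 1⊕2 = 3. Options: 25−1→G=0, 25−2→G=4, 25−6→G=0, 25−7→G=2, 25−9→G=0. Hits: 0.

1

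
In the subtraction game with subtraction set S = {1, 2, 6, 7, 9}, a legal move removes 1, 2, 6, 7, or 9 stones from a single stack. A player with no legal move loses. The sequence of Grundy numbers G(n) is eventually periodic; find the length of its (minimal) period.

8

n :  0  1  2  3  4  5  6  7  8  9 10 11 12 13 14 15 16 17 18
G :  0  1  2  0  1  2  3  4  0  1  2  0  1  2  3  4  0  1  2
G(n+8) = G(n) holds for n = 0,…,8 (a full window of length max(S) = 9), so the sequence is purely periodic with period 8.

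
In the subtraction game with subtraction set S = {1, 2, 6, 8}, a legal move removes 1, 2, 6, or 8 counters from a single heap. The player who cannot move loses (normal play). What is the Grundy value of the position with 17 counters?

0

n :  0  1  2  3  4  5  6  7  8  9 10 11 12 13 14 15 16 17
G :  0  1  2  0  1  2  3  0  1  2  0  1  2  3  0  1  2  0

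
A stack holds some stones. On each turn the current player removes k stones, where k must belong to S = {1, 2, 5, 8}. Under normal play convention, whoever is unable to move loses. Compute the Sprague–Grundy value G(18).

0

G(0) = 0
G(1) = mex{0} = 1
G(2) = mex{1,0} = 2
G(3) = mex{2,1} = 0
G(4) = mex{0,2} = 1
G(5) = mex{1,0,0} = 2
G(6) = mex{2,1,1} = 0
G(7) = mex{0,2,2} = 1
G(8) = mex{1,0,0,0} = 2
G(9) = mex{2,1,1,1} = 0
G(10) = mex{0,2,2,2} = 1
G(11) = mex{1,0,0,0} = 2
G(12) = mex{2,1,1,1} = 0
G(13) = mex{0,2,2,2} = 1
G(14) = mex{1,0,0,0} = 2
G(15) = mex{2,1,1,1} = 0
G(16) = mex{0,2,2,2} = 1
G(17) = mex{1,0,0,0} = 2
G(18) = mex{2,1,1,1} = 0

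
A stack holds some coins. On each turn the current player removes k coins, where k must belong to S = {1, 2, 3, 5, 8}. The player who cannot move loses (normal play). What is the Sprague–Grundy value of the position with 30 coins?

0

G(0) = 0
G(1) = mex{0} = 1
G(2) = mex{1,0} = 2
G(3) = mex{2,1,0} = 3
G(4) = mex{3,2,1} = 0
G(5) = mex{0,3,2,0} = 1
G(6) = mex{1,0,3,1} = 2
G(7) = mex{2,1,0,2} = 3
G(8) = mex{3,2,1,3,0} = 4
G(9) = mex{4,3,2,0,1} = 5
G(10) = mex{5,4,3,1,2} = 0
G(11) = mex{0,5,4,2,3} = 1
G(12) = mex{1,0,5,3,0} = 2
G(13) = mex{2,1,0,4,1} = 3
G(14) = mex{3,2,1,5,2} = 0
G(15) = mex{0,3,2,0,3} = 1
G(16) = mex{1,0,3,1,4} = 2
G(17) = mex{2,1,0,2,5} = 3
G(18) = mex{3,2,1,3,0} = 4
G(19) = mex{4,3,2,0,1} = 5
G(20) = mex{5,4,3,1,2} = 0
G(21) = mex{0,5,4,2,3} = 1
G(22) = mex{1,0,5,3,0} = 2
G(23) = mex{2,1,0,4,1} = 3
G(24) = mex{3,2,1,5,2} = 0
G(25) = mex{0,3,2,0,3} = 1
G(26) = mex{1,0,3,1,4} = 2
G(27) = mex{2,1,0,2,5} = 3
G(28) = mex{3,2,1,3,0} = 4
G(29) = mex{4,3,2,0,1} = 5
G(30) = mex{5,4,3,1,2} = 0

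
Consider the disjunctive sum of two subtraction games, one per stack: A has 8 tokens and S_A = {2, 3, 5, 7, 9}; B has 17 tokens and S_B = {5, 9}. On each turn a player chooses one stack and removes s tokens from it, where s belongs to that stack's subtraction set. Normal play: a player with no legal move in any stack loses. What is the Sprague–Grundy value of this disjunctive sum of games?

4

Stack A, S = {2, 3, 5, 7, 9}:
n : 0 1 2 3 4 5 6 7 8
G : 0 0 1 1 2 2 3 3 4
G_A(8) = 4.
Stack B, S = {5, 9}:
n :  0  1  2  3  4  5  6  7  8  9 10 11 12 13 14 15 16 17
G :  0  0  0  0  0  1  1  1  1  1  2  2  2  2  0  0  0  0
G_B(17) = 0.
Combined Grundy value = 4 ⊕ 0 = 4.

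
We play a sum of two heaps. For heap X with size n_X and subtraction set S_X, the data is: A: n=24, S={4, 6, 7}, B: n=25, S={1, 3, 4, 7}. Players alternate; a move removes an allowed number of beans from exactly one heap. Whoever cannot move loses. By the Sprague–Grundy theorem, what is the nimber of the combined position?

Heap A, S = {4, 6, 7}:
n :  0  1  2  3  4  5  6  7  8  9 10 11 12 13 14 15 16 17 18 19 20 21 22 23 24
G :  0  0  0  0  1  1  1  1  2  2  2  0  0  0  0  1  1  1  1  2  2  2  0  0  0
G_A(24) = 0.
Heap B, S = {1, 3, 4, 7}:
G(0) = 0
G(1) = mex{0} = 1
G(2) = mex{1} = 0
G(3) = mex{0,0} = 1
G(4) = mex{1,1,0} = 2
G(5) = mex{2,0,1} = 3
G(6) = mex{3,1,0} = 2
G(7) = mex{2,2,1,0} = 3
G(8) = mex{3,3,2,1} = 0
G(9) = mex{0,2,3,0} = 1
G(10) = mex{1,3,2,1} = 0
G(11) = mex{0,0,3,2} = 1
G(12) = mex{1,1,0,3} = 2
G(13) = mex{2,0,1,2} = 3
G(14) = mex{3,1,0,3} = 2
G(15) = mex{2,2,1,0} = 3
G(16) = mex{3,3,2,1} = 0
G(17) = mex{0,2,3,0} = 1
G(18) = mex{1,3,2,1} = 0
G(19) = mex{0,0,3,2} = 1
G(20) = mex{1,1,0,3} = 2
G(21) = mex{2,0,1,2} = 3
G(22) = mex{3,1,0,3} = 2
G(23) = mex{2,2,1,0} = 3
G(24) = mex{3,3,2,1} = 0
G(25) = mex{0,2,3,0} = 1
G_B(25) = 1.
Combined Grundy value = 0 ⊕ 1 = 1.

1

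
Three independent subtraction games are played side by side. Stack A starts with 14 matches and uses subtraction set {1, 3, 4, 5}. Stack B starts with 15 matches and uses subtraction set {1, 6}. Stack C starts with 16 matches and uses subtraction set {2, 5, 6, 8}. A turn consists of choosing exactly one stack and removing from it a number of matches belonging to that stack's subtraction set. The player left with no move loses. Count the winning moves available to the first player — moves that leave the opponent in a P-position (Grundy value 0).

2

Stack A, S = {1, 3, 4, 5}:
n :  0  1  2  3  4  5  6  7  8  9 10 11 12 13 14
G :  0  1  0  1  2  3  2  3  0  1  0  1  2  3  2
G_A(14) = 2.
Stack B, S = {1, 6}:
n :  0  1  2  3  4  5  6  7  8  9 10 11 12 13 14 15
G :  0  1  0  1  0  1  2  0  1  0  1  0  1  2  0  1
G_B(15) = 1.
Stack C, S = {2, 5, 6, 8}:
n :  0  1  2  3  4  5  6  7  8  9 10 11 12 13 14 15 16
G :  0  0  1  1  0  2  1  3  2  2  3  0  2  1  0  0  1
G_C(16) = 1.
Combined Grundy value = 2 ⊕ 1 ⊕ 1 = 2.
A winning move leaves total XOR = 0, i.e. changes one component's Grundy value g to g ⊕ X where X is the current total.
Stack A: need g' = 2⊕2 = 0. Options: 14−1→G=3, 14−3→G=1, 14−4→G=0, 14−5→G=1. Hits: 1.
Stack B: need g' = 1⊕2 = 3. Options: 15−1→G=0, 15−6→G=0. Hits: 0.
Stack C: need g' = 1⊕2 = 3. Options: 16−2→G=0, 16−5→G=0, 16−6→G=3, 16−8→G=2. Hits: 1.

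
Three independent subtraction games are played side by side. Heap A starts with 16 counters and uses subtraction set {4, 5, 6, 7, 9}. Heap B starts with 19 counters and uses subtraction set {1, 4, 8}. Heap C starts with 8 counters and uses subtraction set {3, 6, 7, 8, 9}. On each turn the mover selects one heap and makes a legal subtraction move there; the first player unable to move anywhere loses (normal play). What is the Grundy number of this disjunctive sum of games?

2

Heap A, S = {4, 5, 6, 7, 9}:
G(0) = 0
G(1) = mex{} = 0
G(2) = mex{} = 0
G(3) = mex{} = 0
G(4) = mex{0} = 1
G(5) = mex{0,0} = 1
G(6) = mex{0,0,0} = 1
G(7) = mex{0,0,0,0} = 1
G(8) = mex{1,0,0,0} = 2
G(9) = mex{1,1,0,0,0} = 2
G(10) = mex{1,1,1,0,0} = 2
G(11) = mex{1,1,1,1,0} = 2
G(12) = mex{2,1,1,1,0} = 3
G(13) = mex{2,2,1,1,1} = 0
G(14) = mex{2,2,2,1,1} = 0
G(15) = mex{2,2,2,2,1} = 0
G(16) = mex{3,2,2,2,1} = 0
G_A(16) = 0.
Heap B, S = {1, 4, 8}:
n :  0  1  2  3  4  5  6  7  8  9 10 11 12 13 14 15 16 17 18 19
G :  0  1  0  1  2  0  1  0  1  2  3  2  0  1  0  1  2  0  1  0
G_B(19) = 0.
Heap C, S = {3, 6, 7, 8, 9}:
G(0) = 0
G(1) = mex{} = 0
G(2) = mex{} = 0
G(3) = mex{0} = 1
G(4) = mex{0} = 1
G(5) = mex{0} = 1
G(6) = mex{1,0} = 2
G(7) = mex{1,0,0} = 2
G(8) = mex{1,0,0,0} = 2
G_C(8) = 2.
Combined Grundy value = 0 ⊕ 0 ⊕ 2 = 2.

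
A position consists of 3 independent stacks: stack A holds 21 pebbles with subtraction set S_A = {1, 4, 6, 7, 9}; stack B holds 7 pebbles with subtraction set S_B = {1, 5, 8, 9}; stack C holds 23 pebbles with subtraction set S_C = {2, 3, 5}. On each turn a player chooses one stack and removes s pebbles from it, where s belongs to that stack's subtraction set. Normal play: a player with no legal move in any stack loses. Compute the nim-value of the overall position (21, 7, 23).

3

Stack A, S = {1, 4, 6, 7, 9}:
G(0) = 0
G(1) = mex{0} = 1
G(2) = mex{1} = 0
G(3) = mex{0} = 1
G(4) = mex{1,0} = 2
G(5) = mex{2,1} = 0
G(6) = mex{0,0,0} = 1
G(7) = mex{1,1,1,0} = 2
G(8) = mex{2,2,0,1} = 3
G(9) = mex{3,0,1,0,0} = 2
G(10) = mex{2,1,2,1,1} = 0
G(11) = mex{0,2,0,2,0} = 1
G(12) = mex{1,3,1,0,1} = 2
G(13) = mex{2,2,2,1,2} = 0
G(14) = mex{0,0,3,2,0} = 1
G(15) = mex{1,1,2,3,1} = 0
G(16) = mex{0,2,0,2,2} = 1
G(17) = mex{1,0,1,0,3} = 2
G(18) = mex{2,1,2,1,2} = 0
G(19) = mex{0,0,0,2,0} = 1
G(20) = mex{1,1,1,0,1} = 2
G(21) = mex{2,2,0,1,2} = 3
G_A(21) = 3.
Stack B, S = {1, 5, 8, 9}:
n : 0 1 2 3 4 5 6 7
G : 0 1 0 1 0 1 0 1
G_B(7) = 1.
Stack C, S = {2, 3, 5}:
G(0) = 0
G(1) = mex{} = 0
G(2) = mex{0} = 1
G(3) = mex{0,0} = 1
G(4) = mex{1,0} = 2
G(5) = mex{1,1,0} = 2
G(6) = mex{2,1,0} = 3
G(7) = mex{2,2,1} = 0
G(8) = mex{3,2,1} = 0
G(9) = mex{0,3,2} = 1
G(10) = mex{0,0,2} = 1
G(11) = mex{1,0,3} = 2
G(12) = mex{1,1,0} = 2
G(13) = mex{2,1,0} = 3
G(14) = mex{2,2,1} = 0
G(15) = mex{3,2,1} = 0
G(16) = mex{0,3,2} = 1
G(17) = mex{0,0,2} = 1
G(18) = mex{1,0,3} = 2
G(19) = mex{1,1,0} = 2
G(20) = mex{2,1,0} = 3
G(21) = mex{2,2,1} = 0
G(22) = mex{3,2,1} = 0
G(23) = mex{0,3,2} = 1
G_C(23) = 1.
Combined Grundy value = 3 ⊕ 1 ⊕ 1 = 3.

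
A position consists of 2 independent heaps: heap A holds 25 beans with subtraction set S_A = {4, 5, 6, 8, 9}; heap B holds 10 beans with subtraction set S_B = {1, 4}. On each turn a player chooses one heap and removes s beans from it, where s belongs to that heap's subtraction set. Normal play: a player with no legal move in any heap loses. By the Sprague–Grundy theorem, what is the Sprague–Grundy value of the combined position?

Heap A, S = {4, 5, 6, 8, 9}:
n :  0  1  2  3  4  5  6  7  8  9 10 11 12 13 14 15 16 17 18 19 20 21 22 23 24 25
G :  0  0  0  0  1  1  1  1  2  2  2  2  3  0  0  0  0  1  1  1  1  2  2  2  2  3
G_A(25) = 3.
Heap B, S = {1, 4}:
n :  0  1  2  3  4  5  6  7  8  9 10
G :  0  1  0  1  2  0  1  0  1  2  0
G_B(10) = 0.
Combined Grundy value = 3 ⊕ 0 = 3.

3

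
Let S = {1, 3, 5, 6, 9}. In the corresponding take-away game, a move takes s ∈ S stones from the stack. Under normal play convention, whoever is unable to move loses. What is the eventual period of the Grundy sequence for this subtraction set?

G(0) = 0
G(1) = mex{0} = 1
G(2) = mex{1} = 0
G(3) = mex{0,0} = 1
G(4) = mex{1,1} = 0
G(5) = mex{0,0,0} = 1
G(6) = mex{1,1,1,0} = 2
G(7) = mex{2,0,0,1} = 3
G(8) = mex{3,1,1,0} = 2
G(9) = mex{2,2,0,1,0} = 3
G(10) = mex{3,3,1,0,1} = 2
G(11) = mex{2,2,2,1,0} = 3
G(12) = mex{3,3,3,2,1} = 0
G(13) = mex{0,2,2,3,0} = 1
G(14) = mex{1,3,3,2,1} = 0
G(15) = mex{0,0,2,3,2} = 1
G(16) = mex{1,1,3,2,3} = 0
G(17) = mex{0,0,0,3,2} = 1
G(18) = mex{1,1,1,0,3} = 2
G(19) = mex{2,0,0,1,2} = 3
G(20) = mex{3,1,1,0,3} = 2
G(21) = mex{2,2,0,1,0} = 3
G(22) = mex{3,3,1,0,1} = 2
G(23) = mex{2,2,2,1,0} = 3
G(24) = mex{3,3,3,2,1} = 0
G(25) = mex{0,2,2,3,0} = 1
G(n+12) = G(n) holds for n = 0,…,8 (a full window of length max(S) = 9), so the sequence is purely periodic with period 12.

12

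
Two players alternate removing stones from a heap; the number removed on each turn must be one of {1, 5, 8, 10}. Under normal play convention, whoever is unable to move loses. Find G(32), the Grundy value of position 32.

0

G(0) = 0
G(1) = mex{0} = 1
G(2) = mex{1} = 0
G(3) = mex{0} = 1
G(4) = mex{1} = 0
G(5) = mex{0,0} = 1
G(6) = mex{1,1} = 0
G(7) = mex{0,0} = 1
G(8) = mex{1,1,0} = 2
G(9) = mex{2,0,1} = 3
G(10) = mex{3,1,0,0} = 2
G(11) = mex{2,0,1,1} = 3
G(12) = mex{3,1,0,0} = 2
G(13) = mex{2,2,1,1} = 0
G(14) = mex{0,3,0,0} = 1
G(15) = mex{1,2,1,1} = 0
G(16) = mex{0,3,2,0} = 1
G(17) = mex{1,2,3,1} = 0
G(18) = mex{0,0,2,2} = 1
G(19) = mex{1,1,3,3} = 0
G(20) = mex{0,0,2,2} = 1
G(21) = mex{1,1,0,3} = 2
G(22) = mex{2,0,1,2} = 3
G(23) = mex{3,1,0,0} = 2
G(24) = mex{2,0,1,1} = 3
G(25) = mex{3,1,0,0} = 2
G(26) = mex{2,2,1,1} = 0
G(27) = mex{0,3,0,0} = 1
G(28) = mex{1,2,1,1} = 0
G(29) = mex{0,3,2,0} = 1
G(30) = mex{1,2,3,1} = 0
G(31) = mex{0,0,2,2} = 1
G(32) = mex{1,1,3,3} = 0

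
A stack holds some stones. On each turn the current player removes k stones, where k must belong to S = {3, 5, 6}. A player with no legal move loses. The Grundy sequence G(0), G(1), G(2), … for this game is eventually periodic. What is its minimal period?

n :  0  1  2  3  4  5  6  7  8  9 10 11 12 13 14 15 16 17 18 19
G :  0  0  0  1  1  1  2  2  2  0  0  0  1  1  1  2  2  2  0  0
G(n+9) = G(n) holds for n = 0,…,5 (a full window of length max(S) = 6), so the sequence is purely periodic with period 9.

9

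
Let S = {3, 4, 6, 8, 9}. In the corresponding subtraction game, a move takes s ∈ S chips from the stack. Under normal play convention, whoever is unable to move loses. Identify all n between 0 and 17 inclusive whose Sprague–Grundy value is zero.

G(0) = 0
G(1) = mex{} = 0
G(2) = mex{} = 0
G(3) = mex{0} = 1
G(4) = mex{0,0} = 1
G(5) = mex{0,0} = 1
G(6) = mex{1,0,0} = 2
G(7) = mex{1,1,0} = 2
G(8) = mex{1,1,0,0} = 2
G(9) = mex{2,1,1,0,0} = 3
G(10) = mex{2,2,1,0,0} = 3
G(11) = mex{2,2,1,1,0} = 3
G(12) = mex{3,2,2,1,1} = 0
G(13) = mex{3,3,2,1,1} = 0
G(14) = mex{3,3,2,2,1} = 0
G(15) = mex{0,3,3,2,2} = 1
G(16) = mex{0,0,3,2,2} = 1
G(17) = mex{0,0,3,3,2} = 1
P-positions are exactly the n with G(n) = 0.

0, 1, 2, 12, 13, 14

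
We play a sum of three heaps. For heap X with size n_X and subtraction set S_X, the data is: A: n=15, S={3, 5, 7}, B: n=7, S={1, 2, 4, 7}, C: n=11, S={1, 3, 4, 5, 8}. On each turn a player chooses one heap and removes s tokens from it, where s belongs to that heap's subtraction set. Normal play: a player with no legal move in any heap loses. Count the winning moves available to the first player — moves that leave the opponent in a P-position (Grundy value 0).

0

Heap A, S = {3, 5, 7}:
G(0) = 0
G(1) = mex{} = 0
G(2) = mex{} = 0
G(3) = mex{0} = 1
G(4) = mex{0} = 1
G(5) = mex{0,0} = 1
G(6) = mex{1,0} = 2
G(7) = mex{1,0,0} = 2
G(8) = mex{1,1,0} = 2
G(9) = mex{2,1,0} = 3
G(10) = mex{2,1,1} = 0
G(11) = mex{2,2,1} = 0
G(12) = mex{3,2,1} = 0
G(13) = mex{0,2,2} = 1
G(14) = mex{0,3,2} = 1
G(15) = mex{0,0,2} = 1
G_A(15) = 1.
Heap B, S = {1, 2, 4, 7}:
n : 0 1 2 3 4 5 6 7
G : 0 1 2 0 1 2 0 1
G_B(7) = 1.
Heap C, S = {1, 3, 4, 5, 8}:
n :  0  1  2  3  4  5  6  7  8  9 10 11
G :  0  1  0  1  2  3  2  3  4  0  1  0
G_C(11) = 0.
Combined Grundy value = 1 ⊕ 1 ⊕ 0 = 0.
A winning move leaves total XOR = 0, i.e. changes one component's Grundy value g to g ⊕ X where X is the current total.
Heap A: target g' = 1⊕0 = 1, but every legal move changes the Grundy value (mex property), so 0 moves.
Heap B: target g' = 1⊕0 = 1, but every legal move changes the Grundy value (mex property), so 0 moves.
Heap C: target g' = 0⊕0 = 0, but every legal move changes the Grundy value (mex property), so 0 moves.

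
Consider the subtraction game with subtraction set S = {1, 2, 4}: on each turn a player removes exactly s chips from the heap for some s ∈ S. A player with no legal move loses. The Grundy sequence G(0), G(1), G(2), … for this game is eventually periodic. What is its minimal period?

G(0) = 0
G(1) = mex{0} = 1
G(2) = mex{1,0} = 2
G(3) = mex{2,1} = 0
G(4) = mex{0,2,0} = 1
G(5) = mex{1,0,1} = 2
G(6) = mex{2,1,2} = 0
G(7) = mex{0,2,0} = 1
G(8) = mex{1,0,1} = 2
G(9) = mex{2,1,2} = 0
G(10) = mex{0,2,0} = 1
G(11) = mex{1,0,1} = 2
G(12) = mex{2,1,2} = 0
G(13) = mex{0,2,0} = 1
G(14) = mex{1,0,1} = 2
G(n+3) = G(n) holds for n = 0,…,3 (a full window of length max(S) = 4), so the sequence is purely periodic with period 3.

3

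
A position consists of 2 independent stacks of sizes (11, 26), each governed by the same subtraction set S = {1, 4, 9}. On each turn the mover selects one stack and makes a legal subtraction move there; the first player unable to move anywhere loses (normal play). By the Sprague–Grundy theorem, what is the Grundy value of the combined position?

All stacks use S = {1, 4, 9}:
G(0) = 0
G(1) = mex{0} = 1
G(2) = mex{1} = 0
G(3) = mex{0} = 1
G(4) = mex{1,0} = 2
G(5) = mex{2,1} = 0
G(6) = mex{0,0} = 1
G(7) = mex{1,1} = 0
G(8) = mex{0,2} = 1
G(9) = mex{1,0,0} = 2
G(10) = mex{2,1,1} = 0
G(11) = mex{0,0,0} = 1
G(12) = mex{1,1,1} = 0
G(13) = mex{0,2,2} = 1
G(14) = mex{1,0,0} = 2
G(15) = mex{2,1,1} = 0
G(16) = mex{0,0,0} = 1
G(17) = mex{1,1,1} = 0
G(18) = mex{0,2,2} = 1
G(19) = mex{1,0,0} = 2
G(20) = mex{2,1,1} = 0
G(21) = mex{0,0,0} = 1
G(22) = mex{1,1,1} = 0
G(23) = mex{0,2,2} = 1
G(24) = mex{1,0,0} = 2
G(25) = mex{2,1,1} = 0
G(26) = mex{0,0,0} = 1
Stack A: G(11) = 1.
Stack B: G(26) = 1.
Combined Grundy value = 1 ⊕ 1 = 0.

0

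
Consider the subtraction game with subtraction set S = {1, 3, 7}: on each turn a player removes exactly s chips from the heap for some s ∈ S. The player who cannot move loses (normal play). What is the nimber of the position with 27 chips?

1

G(0) = 0
G(1) = mex{0} = 1
G(2) = mex{1} = 0
G(3) = mex{0,0} = 1
G(4) = mex{1,1} = 0
G(5) = mex{0,0} = 1
G(6) = mex{1,1} = 0
G(7) = mex{0,0,0} = 1
G(8) = mex{1,1,1} = 0
G(9) = mex{0,0,0} = 1
G(10) = mex{1,1,1} = 0
G(11) = mex{0,0,0} = 1
G(12) = mex{1,1,1} = 0
G(13) = mex{0,0,0} = 1
G(14) = mex{1,1,1} = 0
G(15) = mex{0,0,0} = 1
G(16) = mex{1,1,1} = 0
G(17) = mex{0,0,0} = 1
G(18) = mex{1,1,1} = 0
G(19) = mex{0,0,0} = 1
G(20) = mex{1,1,1} = 0
G(21) = mex{0,0,0} = 1
G(22) = mex{1,1,1} = 0
G(23) = mex{0,0,0} = 1
G(24) = mex{1,1,1} = 0
G(25) = mex{0,0,0} = 1
G(26) = mex{1,1,1} = 0
G(27) = mex{0,0,0} = 1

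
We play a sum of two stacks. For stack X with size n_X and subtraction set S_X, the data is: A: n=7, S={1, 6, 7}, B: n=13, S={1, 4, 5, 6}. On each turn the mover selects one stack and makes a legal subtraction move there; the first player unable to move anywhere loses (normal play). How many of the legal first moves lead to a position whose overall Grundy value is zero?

2

Stack A, S = {1, 6, 7}:
n : 0 1 2 3 4 5 6 7
G : 0 1 0 1 0 1 2 3
G_A(7) = 3.
Stack B, S = {1, 4, 5, 6}:
G(0) = 0
G(1) = mex{0} = 1
G(2) = mex{1} = 0
G(3) = mex{0} = 1
G(4) = mex{1,0} = 2
G(5) = mex{2,1,0} = 3
G(6) = mex{3,0,1,0} = 2
G(7) = mex{2,1,0,1} = 3
G(8) = mex{3,2,1,0} = 4
G(9) = mex{4,3,2,1} = 0
G(10) = mex{0,2,3,2} = 1
G(11) = mex{1,3,2,3} = 0
G(12) = mex{0,4,3,2} = 1
G(13) = mex{1,0,4,3} = 2
G_B(13) = 2.
Combined Grundy value = 3 ⊕ 2 = 1.
A winning move leaves total XOR = 0, i.e. changes one component's Grundy value g to g ⊕ X where X is the current total.
Stack A: need g' = 3⊕1 = 2. Options: 7−1→G=2, 7−6→G=1, 7−7→G=0. Hits: 1.
Stack B: need g' = 2⊕1 = 3. Options: 13−1→G=1, 13−4→G=0, 13−5→G=4, 13−6→G=3. Hits: 1.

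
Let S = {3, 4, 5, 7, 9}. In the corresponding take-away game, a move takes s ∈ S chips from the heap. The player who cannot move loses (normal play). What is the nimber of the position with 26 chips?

0

G(0) = 0
G(1) = mex{} = 0
G(2) = mex{} = 0
G(3) = mex{0} = 1
G(4) = mex{0,0} = 1
G(5) = mex{0,0,0} = 1
G(6) = mex{1,0,0} = 2
G(7) = mex{1,1,0,0} = 2
G(8) = mex{1,1,1,0} = 2
G(9) = mex{2,1,1,0,0} = 3
G(10) = mex{2,2,1,1,0} = 3
G(11) = mex{2,2,2,1,0} = 3
G(12) = mex{3,2,2,1,1} = 0
G(13) = mex{3,3,2,2,1} = 0
G(14) = mex{3,3,3,2,1} = 0
G(15) = mex{0,3,3,2,2} = 1
G(16) = mex{0,0,3,3,2} = 1
G(17) = mex{0,0,0,3,2} = 1
G(18) = mex{1,0,0,3,3} = 2
G(19) = mex{1,1,0,0,3} = 2
G(20) = mex{1,1,1,0,3} = 2
G(21) = mex{2,1,1,0,0} = 3
G(22) = mex{2,2,1,1,0} = 3
G(23) = mex{2,2,2,1,0} = 3
G(24) = mex{3,2,2,1,1} = 0
G(25) = mex{3,3,2,2,1} = 0
G(26) = mex{3,3,3,2,1} = 0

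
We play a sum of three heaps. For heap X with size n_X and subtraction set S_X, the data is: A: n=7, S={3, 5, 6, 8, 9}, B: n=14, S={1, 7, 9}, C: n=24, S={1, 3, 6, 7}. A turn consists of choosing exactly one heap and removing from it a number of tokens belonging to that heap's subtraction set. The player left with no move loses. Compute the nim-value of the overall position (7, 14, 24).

2

Heap A, S = {3, 5, 6, 8, 9}:
n : 0 1 2 3 4 5 6 7
G : 0 0 0 1 1 1 2 2
G_A(7) = 2.
Heap B, S = {1, 7, 9}:
n :  0  1  2  3  4  5  6  7  8  9 10 11 12 13 14
G :  0  1  0  1  0  1  0  1  0  1  0  1  0  1  0
G_B(14) = 0.
Heap C, S = {1, 3, 6, 7}:
G(0) = 0
G(1) = mex{0} = 1
G(2) = mex{1} = 0
G(3) = mex{0,0} = 1
G(4) = mex{1,1} = 0
G(5) = mex{0,0} = 1
G(6) = mex{1,1,0} = 2
G(7) = mex{2,0,1,0} = 3
G(8) = mex{3,1,0,1} = 2
G(9) = mex{2,2,1,0} = 3
G(10) = mex{3,3,0,1} = 2
G(11) = mex{2,2,1,0} = 3
G(12) = mex{3,3,2,1} = 0
G(13) = mex{0,2,3,2} = 1
G(14) = mex{1,3,2,3} = 0
G(15) = mex{0,0,3,2} = 1
G(16) = mex{1,1,2,3} = 0
G(17) = mex{0,0,3,2} = 1
G(18) = mex{1,1,0,3} = 2
G(19) = mex{2,0,1,0} = 3
G(20) = mex{3,1,0,1} = 2
G(21) = mex{2,2,1,0} = 3
G(22) = mex{3,3,0,1} = 2
G(23) = mex{2,2,1,0} = 3
G(24) = mex{3,3,2,1} = 0
G_C(24) = 0.
Combined Grundy value = 2 ⊕ 0 ⊕ 0 = 2.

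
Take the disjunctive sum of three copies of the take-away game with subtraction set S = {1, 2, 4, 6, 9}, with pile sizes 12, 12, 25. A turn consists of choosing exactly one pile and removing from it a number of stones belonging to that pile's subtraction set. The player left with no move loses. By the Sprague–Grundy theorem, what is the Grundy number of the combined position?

1

All piles use S = {1, 2, 4, 6, 9}:
G(0) = 0
G(1) = mex{0} = 1
G(2) = mex{1,0} = 2
G(3) = mex{2,1} = 0
G(4) = mex{0,2,0} = 1
G(5) = mex{1,0,1} = 2
G(6) = mex{2,1,2,0} = 3
G(7) = mex{3,2,0,1} = 4
G(8) = mex{4,3,1,2} = 0
G(9) = mex{0,4,2,0,0} = 1
G(10) = mex{1,0,3,1,1} = 2
G(11) = mex{2,1,4,2,2} = 0
G(12) = mex{0,2,0,3,0} = 1
G(13) = mex{1,0,1,4,1} = 2
G(14) = mex{2,1,2,0,2} = 3
G(15) = mex{3,2,0,1,3} = 4
G(16) = mex{4,3,1,2,4} = 0
G(17) = mex{0,4,2,0,0} = 1
G(18) = mex{1,0,3,1,1} = 2
G(19) = mex{2,1,4,2,2} = 0
G(20) = mex{0,2,0,3,0} = 1
G(21) = mex{1,0,1,4,1} = 2
G(22) = mex{2,1,2,0,2} = 3
G(23) = mex{3,2,0,1,3} = 4
G(24) = mex{4,3,1,2,4} = 0
G(25) = mex{0,4,2,0,0} = 1
Pile A: G(12) = 1.
Pile B: G(12) = 1.
Pile C: G(25) = 1.
Combined Grundy value = 1 ⊕ 1 ⊕ 1 = 1.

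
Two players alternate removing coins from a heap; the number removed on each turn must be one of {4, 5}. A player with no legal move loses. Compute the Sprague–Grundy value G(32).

1

n :  0  1  2  3  4  5  6  7  8  9 10 11 12 13 14 15 16 17 18 19 20 21 22 23 24 25 26 27 28 29 30 31 32
G :  0  0  0  0  1  1  1  1  2  0  0  0  0  1  1  1  1  2  0  0  0  0  1  1  1  1  2  0  0  0  0  1  1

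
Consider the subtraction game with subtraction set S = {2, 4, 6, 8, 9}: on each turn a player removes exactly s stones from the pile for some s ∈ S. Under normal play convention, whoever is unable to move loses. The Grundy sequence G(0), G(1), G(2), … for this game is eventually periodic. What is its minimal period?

n :  0  1  2  3  4  5  6  7  8  9 10 11 12 13 14 15 16 17 18 19 20 21 22 23
G :  0  0  1  1  2  2  3  3  4  4  5  0  0  1  1  2  2  3  3  4  4  5  0  0
G(n+11) = G(n) holds for n = 0,…,8 (a full window of length max(S) = 9), so the sequence is purely periodic with period 11.

11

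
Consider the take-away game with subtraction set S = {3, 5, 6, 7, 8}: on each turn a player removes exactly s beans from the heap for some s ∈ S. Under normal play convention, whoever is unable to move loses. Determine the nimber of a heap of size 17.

n :  0  1  2  3  4  5  6  7  8  9 10 11 12 13 14 15 16 17
G :  0  0  0  1  1  1  2  2  2  3  3  0  0  0  1  1  1  2

2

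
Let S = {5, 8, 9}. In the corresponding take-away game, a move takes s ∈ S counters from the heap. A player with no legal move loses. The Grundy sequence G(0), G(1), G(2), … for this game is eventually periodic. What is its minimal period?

14

G(0) = 0
G(1) = mex{} = 0
G(2) = mex{} = 0
G(3) = mex{} = 0
G(4) = mex{} = 0
G(5) = mex{0} = 1
G(6) = mex{0} = 1
G(7) = mex{0} = 1
G(8) = mex{0,0} = 1
G(9) = mex{0,0,0} = 1
G(10) = mex{1,0,0} = 2
G(11) = mex{1,0,0} = 2
G(12) = mex{1,0,0} = 2
G(13) = mex{1,1,0} = 2
G(14) = mex{1,1,1} = 0
G(15) = mex{2,1,1} = 0
G(16) = mex{2,1,1} = 0
G(17) = mex{2,1,1} = 0
G(18) = mex{2,2,1} = 0
G(19) = mex{0,2,2} = 1
G(20) = mex{0,2,2} = 1
G(21) = mex{0,2,2} = 1
G(22) = mex{0,0,2} = 1
G(23) = mex{0,0,0} = 1
G(24) = mex{1,0,0} = 2
G(25) = mex{1,0,0} = 2
G(26) = mex{1,0,0} = 2
G(27) = mex{1,1,0} = 2
G(28) = mex{1,1,1} = 0
G(29) = mex{2,1,1} = 0
G(n+14) = G(n) holds for n = 0,…,8 (a full window of length max(S) = 9), so the sequence is purely periodic with period 14.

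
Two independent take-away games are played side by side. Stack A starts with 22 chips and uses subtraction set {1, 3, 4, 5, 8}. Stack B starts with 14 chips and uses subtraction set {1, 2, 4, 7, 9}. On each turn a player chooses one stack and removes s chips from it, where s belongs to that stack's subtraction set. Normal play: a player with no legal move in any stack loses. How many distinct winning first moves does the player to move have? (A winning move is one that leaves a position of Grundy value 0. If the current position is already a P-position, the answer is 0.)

Stack A, S = {1, 3, 4, 5, 8}:
G(0) = 0
G(1) = mex{0} = 1
G(2) = mex{1} = 0
G(3) = mex{0,0} = 1
G(4) = mex{1,1,0} = 2
G(5) = mex{2,0,1,0} = 3
G(6) = mex{3,1,0,1} = 2
G(7) = mex{2,2,1,0} = 3
G(8) = mex{3,3,2,1,0} = 4
G(9) = mex{4,2,3,2,1} = 0
G(10) = mex{0,3,2,3,0} = 1
G(11) = mex{1,4,3,2,1} = 0
G(12) = mex{0,0,4,3,2} = 1
G(13) = mex{1,1,0,4,3} = 2
G(14) = mex{2,0,1,0,2} = 3
G(15) = mex{3,1,0,1,3} = 2
G(16) = mex{2,2,1,0,4} = 3
G(17) = mex{3,3,2,1,0} = 4
G(18) = mex{4,2,3,2,1} = 0
G(19) = mex{0,3,2,3,0} = 1
G(20) = mex{1,4,3,2,1} = 0
G(21) = mex{0,0,4,3,2} = 1
G(22) = mex{1,1,0,4,3} = 2
G_A(22) = 2.
Stack B, S = {1, 2, 4, 7, 9}:
n :  0  1  2  3  4  5  6  7  8  9 10 11 12 13 14
G :  0  1  2  0  1  2  0  1  2  3  4  0  1  2  0
G_B(14) = 0.
Combined Grundy value = 2 ⊕ 0 = 2.
A winning move leaves total XOR = 0, i.e. changes one component's Grundy value g to g ⊕ X where X is the current total.
Stack A: need g' = 2⊕2 = 0. Options: 22−1→G=1, 22−3→G=1, 22−4→G=0, 22−5→G=4, 22−8→G=3. Hits: 1.
Stack B: need g' = 0⊕2 = 2. Options: 14−1→G=2, 14−2→G=1, 14−4→G=4, 14−7→G=1, 14−9→G=2. Hits: 2.

3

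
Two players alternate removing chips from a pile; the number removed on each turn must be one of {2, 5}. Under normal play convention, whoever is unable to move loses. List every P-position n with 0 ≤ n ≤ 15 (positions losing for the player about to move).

G(0) = 0
G(1) = mex{} = 0
G(2) = mex{0} = 1
G(3) = mex{0} = 1
G(4) = mex{1} = 0
G(5) = mex{1,0} = 2
G(6) = mex{0,0} = 1
G(7) = mex{2,1} = 0
G(8) = mex{1,1} = 0
G(9) = mex{0,0} = 1
G(10) = mex{0,2} = 1
G(11) = mex{1,1} = 0
G(12) = mex{1,0} = 2
G(13) = mex{0,0} = 1
G(14) = mex{2,1} = 0
G(15) = mex{1,1} = 0
P-positions are exactly the n with G(n) = 0.

0, 1, 4, 7, 8, 11, 14, 15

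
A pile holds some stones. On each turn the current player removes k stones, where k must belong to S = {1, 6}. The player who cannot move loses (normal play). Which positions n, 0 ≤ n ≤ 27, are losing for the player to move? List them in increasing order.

n :  0  1  2  3  4  5  6  7  8  9 10 11 12 13 14 15 16 17 18 19 20 21 22 23 24 25 26 27
G :  0  1  0  1  0  1  2  0  1  0  1  0  1  2  0  1  0  1  0  1  2  0  1  0  1  0  1  2
P-positions are exactly the n with G(n) = 0.

0, 2, 4, 7, 9, 11, 14, 16, 18, 21, 23, 25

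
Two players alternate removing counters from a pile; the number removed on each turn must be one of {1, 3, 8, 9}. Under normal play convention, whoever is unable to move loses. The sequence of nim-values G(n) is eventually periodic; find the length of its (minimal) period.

16

G(0) = 0
G(1) = mex{0} = 1
G(2) = mex{1} = 0
G(3) = mex{0,0} = 1
G(4) = mex{1,1} = 0
G(5) = mex{0,0} = 1
G(6) = mex{1,1} = 0
G(7) = mex{0,0} = 1
G(8) = mex{1,1,0} = 2
G(9) = mex{2,0,1,0} = 3
G(10) = mex{3,1,0,1} = 2
G(11) = mex{2,2,1,0} = 3
G(12) = mex{3,3,0,1} = 2
G(13) = mex{2,2,1,0} = 3
G(14) = mex{3,3,0,1} = 2
G(15) = mex{2,2,1,0} = 3
G(16) = mex{3,3,2,1} = 0
G(17) = mex{0,2,3,2} = 1
G(18) = mex{1,3,2,3} = 0
G(19) = mex{0,0,3,2} = 1
G(20) = mex{1,1,2,3} = 0
G(21) = mex{0,0,3,2} = 1
G(22) = mex{1,1,2,3} = 0
G(23) = mex{0,0,3,2} = 1
G(24) = mex{1,1,0,3} = 2
G(25) = mex{2,0,1,0} = 3
G(26) = mex{3,1,0,1} = 2
G(27) = mex{2,2,1,0} = 3
G(28) = mex{3,3,0,1} = 2
G(29) = mex{2,2,1,0} = 3
G(30) = mex{3,3,0,1} = 2
G(31) = mex{2,2,1,0} = 3
G(32) = mex{3,3,2,1} = 0
G(33) = mex{0,2,3,2} = 1
G(n+16) = G(n) holds for n = 0,…,8 (a full window of length max(S) = 9), so the sequence is purely periodic with period 16.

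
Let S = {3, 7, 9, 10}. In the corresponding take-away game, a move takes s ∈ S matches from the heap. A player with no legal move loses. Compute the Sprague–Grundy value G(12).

2

G(0) = 0
G(1) = mex{} = 0
G(2) = mex{} = 0
G(3) = mex{0} = 1
G(4) = mex{0} = 1
G(5) = mex{0} = 1
G(6) = mex{1} = 0
G(7) = mex{1,0} = 2
G(8) = mex{1,0} = 2
G(9) = mex{0,0,0} = 1
G(10) = mex{2,1,0,0} = 3
G(11) = mex{2,1,0,0} = 3
G(12) = mex{1,1,1,0} = 2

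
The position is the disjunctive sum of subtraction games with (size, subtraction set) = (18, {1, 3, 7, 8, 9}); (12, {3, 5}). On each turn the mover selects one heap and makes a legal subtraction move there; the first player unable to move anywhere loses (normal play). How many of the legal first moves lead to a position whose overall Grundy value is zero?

Heap A, S = {1, 3, 7, 8, 9}:
G(0) = 0
G(1) = mex{0} = 1
G(2) = mex{1} = 0
G(3) = mex{0,0} = 1
G(4) = mex{1,1} = 0
G(5) = mex{0,0} = 1
G(6) = mex{1,1} = 0
G(7) = mex{0,0,0} = 1
G(8) = mex{1,1,1,0} = 2
G(9) = mex{2,0,0,1,0} = 3
G(10) = mex{3,1,1,0,1} = 2
G(11) = mex{2,2,0,1,0} = 3
G(12) = mex{3,3,1,0,1} = 2
G(13) = mex{2,2,0,1,0} = 3
G(14) = mex{3,3,1,0,1} = 2
G(15) = mex{2,2,2,1,0} = 3
G(16) = mex{3,3,3,2,1} = 0
G(17) = mex{0,2,2,3,2} = 1
G(18) = mex{1,3,3,2,3} = 0
G_A(18) = 0.
Heap B, S = {3, 5}:
n :  0  1  2  3  4  5  6  7  8  9 10 11 12
G :  0  0  0  1  1  1  2  2  0  0  0  1  1
G_B(12) = 1.
Combined Grundy value = 0 ⊕ 1 = 1.
A winning move leaves total XOR = 0, i.e. changes one component's Grundy value g to g ⊕ X where X is the current total.
Heap A: need g' = 0⊕1 = 1. Options: 18−1→G=1, 18−3→G=3, 18−7→G=3, 18−8→G=2, 18−9→G=3. Hits: 1.
Heap B: need g' = 1⊕1 = 0. Options: 12−3→G=0, 12−5→G=2. Hits: 1.

2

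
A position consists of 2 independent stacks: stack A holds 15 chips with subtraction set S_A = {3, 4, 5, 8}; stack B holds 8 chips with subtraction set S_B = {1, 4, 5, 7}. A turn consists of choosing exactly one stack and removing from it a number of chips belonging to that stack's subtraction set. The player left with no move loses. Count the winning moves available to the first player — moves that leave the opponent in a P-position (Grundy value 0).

4

Stack A, S = {3, 4, 5, 8}:
n :  0  1  2  3  4  5  6  7  8  9 10 11 12 13 14 15
G :  0  0  0  1  1  1  2  2  2  3  3  0  0  0  1  1
G_A(15) = 1.
Stack B, S = {1, 4, 5, 7}:
n : 0 1 2 3 4 5 6 7 8
G : 0 1 0 1 2 3 2 3 0
G_B(8) = 0.
Combined Grundy value = 1 ⊕ 0 = 1.
A winning move leaves total XOR = 0, i.e. changes one component's Grundy value g to g ⊕ X where X is the current total.
Stack A: need g' = 1⊕1 = 0. Options: 15−3→G=0, 15−4→G=0, 15−5→G=3, 15−8→G=2. Hits: 2.
Stack B: need g' = 0⊕1 = 1. Options: 8−1→G=3, 8−4→G=2, 8−5→G=1, 8−7→G=1. Hits: 2.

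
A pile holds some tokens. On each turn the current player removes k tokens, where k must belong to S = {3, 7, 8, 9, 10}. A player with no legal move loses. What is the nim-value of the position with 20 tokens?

n :  0  1  2  3  4  5  6  7  8  9 10 11 12 13 14 15 16 17 18 19 20
G :  0  0  0  1  1  1  0  2  2  1  3  3  2  2  4  3  3  0  0  0  1

1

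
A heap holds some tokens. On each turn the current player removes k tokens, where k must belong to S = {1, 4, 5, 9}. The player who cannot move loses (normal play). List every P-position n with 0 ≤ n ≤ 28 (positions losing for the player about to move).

G(0) = 0
G(1) = mex{0} = 1
G(2) = mex{1} = 0
G(3) = mex{0} = 1
G(4) = mex{1,0} = 2
G(5) = mex{2,1,0} = 3
G(6) = mex{3,0,1} = 2
G(7) = mex{2,1,0} = 3
G(8) = mex{3,2,1} = 0
G(9) = mex{0,3,2,0} = 1
G(10) = mex{1,2,3,1} = 0
G(11) = mex{0,3,2,0} = 1
G(12) = mex{1,0,3,1} = 2
G(13) = mex{2,1,0,2} = 3
G(14) = mex{3,0,1,3} = 2
G(15) = mex{2,1,0,2} = 3
G(16) = mex{3,2,1,3} = 0
G(17) = mex{0,3,2,0} = 1
G(18) = mex{1,2,3,1} = 0
G(19) = mex{0,3,2,0} = 1
G(20) = mex{1,0,3,1} = 2
G(21) = mex{2,1,0,2} = 3
G(22) = mex{3,0,1,3} = 2
G(23) = mex{2,1,0,2} = 3
G(24) = mex{3,2,1,3} = 0
G(25) = mex{0,3,2,0} = 1
G(26) = mex{1,2,3,1} = 0
G(27) = mex{0,3,2,0} = 1
G(28) = mex{1,0,3,1} = 2
P-positions are exactly the n with G(n) = 0.

0, 2, 8, 10, 16, 18, 24, 26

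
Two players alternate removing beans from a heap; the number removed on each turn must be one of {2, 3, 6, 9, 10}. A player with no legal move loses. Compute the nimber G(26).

1

n :  0  1  2  3  4  5  6  7  8  9 10 11 12 13 14 15 16 17 18 19 20 21 22 23 24 25 26
G :  0  0  1  1  2  0  3  1  2  2  3  3  0  0  1  1  2  0  3  1  2  2  3  3  0  0  1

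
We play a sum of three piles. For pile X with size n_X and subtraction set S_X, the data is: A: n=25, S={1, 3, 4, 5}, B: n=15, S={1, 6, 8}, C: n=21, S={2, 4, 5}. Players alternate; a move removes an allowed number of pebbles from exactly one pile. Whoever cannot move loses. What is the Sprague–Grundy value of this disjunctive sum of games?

Pile A, S = {1, 3, 4, 5}:
G(0) = 0
G(1) = mex{0} = 1
G(2) = mex{1} = 0
G(3) = mex{0,0} = 1
G(4) = mex{1,1,0} = 2
G(5) = mex{2,0,1,0} = 3
G(6) = mex{3,1,0,1} = 2
G(7) = mex{2,2,1,0} = 3
G(8) = mex{3,3,2,1} = 0
G(9) = mex{0,2,3,2} = 1
G(10) = mex{1,3,2,3} = 0
G(11) = mex{0,0,3,2} = 1
G(12) = mex{1,1,0,3} = 2
G(13) = mex{2,0,1,0} = 3
G(14) = mex{3,1,0,1} = 2
G(15) = mex{2,2,1,0} = 3
G(16) = mex{3,3,2,1} = 0
G(17) = mex{0,2,3,2} = 1
G(18) = mex{1,3,2,3} = 0
G(19) = mex{0,0,3,2} = 1
G(20) = mex{1,1,0,3} = 2
G(21) = mex{2,0,1,0} = 3
G(22) = mex{3,1,0,1} = 2
G(23) = mex{2,2,1,0} = 3
G(24) = mex{3,3,2,1} = 0
G(25) = mex{0,2,3,2} = 1
G_A(25) = 1.
Pile B, S = {1, 6, 8}:
n :  0  1  2  3  4  5  6  7  8  9 10 11 12 13 14 15
G :  0  1  0  1  0  1  2  0  1  0  1  0  1  2  0  1
G_B(15) = 1.
Pile C, S = {2, 4, 5}:
G(0) = 0
G(1) = mex{} = 0
G(2) = mex{0} = 1
G(3) = mex{0} = 1
G(4) = mex{1,0} = 2
G(5) = mex{1,0,0} = 2
G(6) = mex{2,1,0} = 3
G(7) = mex{2,1,1} = 0
G(8) = mex{3,2,1} = 0
G(9) = mex{0,2,2} = 1
G(10) = mex{0,3,2} = 1
G(11) = mex{1,0,3} = 2
G(12) = mex{1,0,0} = 2
G(13) = mex{2,1,0} = 3
G(14) = mex{2,1,1} = 0
G(15) = mex{3,2,1} = 0
G(16) = mex{0,2,2} = 1
G(17) = mex{0,3,2} = 1
G(18) = mex{1,0,3} = 2
G(19) = mex{1,0,0} = 2
G(20) = mex{2,1,0} = 3
G(21) = mex{2,1,1} = 0
G_C(21) = 0.
Combined Grundy value = 1 ⊕ 1 ⊕ 0 = 0.

0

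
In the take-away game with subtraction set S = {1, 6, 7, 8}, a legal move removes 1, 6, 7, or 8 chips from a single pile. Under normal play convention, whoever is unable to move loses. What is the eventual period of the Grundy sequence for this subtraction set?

13

n :  0  1  2  3  4  5  6  7  8  9 10 11 12 13 14 15 16 17 18 19 20 21 22 23 24 25 26 27
G :  0  1  0  1  0  1  2  3  2  3  2  3  4  0  1  0  1  0  1  2  3  2  3  2  3  4  0  1
G(n+13) = G(n) holds for n = 0,…,7 (a full window of length max(S) = 8), so the sequence is purely periodic with period 13.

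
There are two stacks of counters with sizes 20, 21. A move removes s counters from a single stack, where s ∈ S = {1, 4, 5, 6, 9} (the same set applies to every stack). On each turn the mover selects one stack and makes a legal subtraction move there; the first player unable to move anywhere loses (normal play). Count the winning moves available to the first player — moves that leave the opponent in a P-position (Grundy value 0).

All stacks use S = {1, 4, 5, 6, 9}:
G(0) = 0
G(1) = mex{0} = 1
G(2) = mex{1} = 0
G(3) = mex{0} = 1
G(4) = mex{1,0} = 2
G(5) = mex{2,1,0} = 3
G(6) = mex{3,0,1,0} = 2
G(7) = mex{2,1,0,1} = 3
G(8) = mex{3,2,1,0} = 4
G(9) = mex{4,3,2,1,0} = 5
G(10) = mex{5,2,3,2,1} = 0
G(11) = mex{0,3,2,3,0} = 1
G(12) = mex{1,4,3,2,1} = 0
G(13) = mex{0,5,4,3,2} = 1
G(14) = mex{1,0,5,4,3} = 2
G(15) = mex{2,1,0,5,2} = 3
G(16) = mex{3,0,1,0,3} = 2
G(17) = mex{2,1,0,1,4} = 3
G(18) = mex{3,2,1,0,5} = 4
G(19) = mex{4,3,2,1,0} = 5
G(20) = mex{5,2,3,2,1} = 0
G(21) = mex{0,3,2,3,0} = 1
Stack A: G(20) = 0.
Stack B: G(21) = 1.
Combined Grundy value = 0 ⊕ 1 = 1.
A winning move leaves total XOR = 0, i.e. changes one component's Grundy value g to g ⊕ X where X is the current total.
Stack A: need g' = 0⊕1 = 1. Options: 20−1→G=5, 20−4→G=2, 20−5→G=3, 20−6→G=2, 20−9→G=1. Hits: 1.
Stack B: need g' = 1⊕1 = 0. Options: 21−1→G=0, 21−4→G=3, 21−5→G=2, 21−6→G=3, 21−9→G=0. Hits: 2.

3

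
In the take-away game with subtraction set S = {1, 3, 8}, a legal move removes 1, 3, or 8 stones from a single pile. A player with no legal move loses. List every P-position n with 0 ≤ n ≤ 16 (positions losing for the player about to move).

0, 2, 4, 6, 11, 13, 15

G(0) = 0
G(1) = mex{0} = 1
G(2) = mex{1} = 0
G(3) = mex{0,0} = 1
G(4) = mex{1,1} = 0
G(5) = mex{0,0} = 1
G(6) = mex{1,1} = 0
G(7) = mex{0,0} = 1
G(8) = mex{1,1,0} = 2
G(9) = mex{2,0,1} = 3
G(10) = mex{3,1,0} = 2
G(11) = mex{2,2,1} = 0
G(12) = mex{0,3,0} = 1
G(13) = mex{1,2,1} = 0
G(14) = mex{0,0,0} = 1
G(15) = mex{1,1,1} = 0
G(16) = mex{0,0,2} = 1
P-positions are exactly the n with G(n) = 0.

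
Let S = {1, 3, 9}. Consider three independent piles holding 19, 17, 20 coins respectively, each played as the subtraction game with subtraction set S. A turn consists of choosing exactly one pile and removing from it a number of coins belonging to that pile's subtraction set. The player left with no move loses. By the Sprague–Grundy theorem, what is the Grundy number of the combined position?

All piles use S = {1, 3, 9}:
G(0) = 0
G(1) = mex{0} = 1
G(2) = mex{1} = 0
G(3) = mex{0,0} = 1
G(4) = mex{1,1} = 0
G(5) = mex{0,0} = 1
G(6) = mex{1,1} = 0
G(7) = mex{0,0} = 1
G(8) = mex{1,1} = 0
G(9) = mex{0,0,0} = 1
G(10) = mex{1,1,1} = 0
G(11) = mex{0,0,0} = 1
G(12) = mex{1,1,1} = 0
G(13) = mex{0,0,0} = 1
G(14) = mex{1,1,1} = 0
G(15) = mex{0,0,0} = 1
G(16) = mex{1,1,1} = 0
G(17) = mex{0,0,0} = 1
G(18) = mex{1,1,1} = 0
G(19) = mex{0,0,0} = 1
G(20) = mex{1,1,1} = 0
Pile A: G(19) = 1.
Pile B: G(17) = 1.
Pile C: G(20) = 0.
Combined Grundy value = 1 ⊕ 1 ⊕ 0 = 0.

0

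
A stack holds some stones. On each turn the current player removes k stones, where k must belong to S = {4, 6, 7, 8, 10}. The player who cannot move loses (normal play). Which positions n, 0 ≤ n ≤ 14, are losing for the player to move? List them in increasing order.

G(0) = 0
G(1) = mex{} = 0
G(2) = mex{} = 0
G(3) = mex{} = 0
G(4) = mex{0} = 1
G(5) = mex{0} = 1
G(6) = mex{0,0} = 1
G(7) = mex{0,0,0} = 1
G(8) = mex{1,0,0,0} = 2
G(9) = mex{1,0,0,0} = 2
G(10) = mex{1,1,0,0,0} = 2
G(11) = mex{1,1,1,0,0} = 2
G(12) = mex{2,1,1,1,0} = 3
G(13) = mex{2,1,1,1,0} = 3
G(14) = mex{2,2,1,1,1} = 0
P-positions are exactly the n with G(n) = 0.

0, 1, 2, 3, 14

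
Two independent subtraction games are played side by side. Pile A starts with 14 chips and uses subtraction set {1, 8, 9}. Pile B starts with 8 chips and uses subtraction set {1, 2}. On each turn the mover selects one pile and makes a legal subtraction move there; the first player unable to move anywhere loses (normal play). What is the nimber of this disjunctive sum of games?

Pile A, S = {1, 8, 9}:
n :  0  1  2  3  4  5  6  7  8  9 10 11 12 13 14
G :  0  1  0  1  0  1  0  1  2  3  2  3  2  3  2
G_A(14) = 2.
Pile B, S = {1, 2}:
n : 0 1 2 3 4 5 6 7 8
G : 0 1 2 0 1 2 0 1 2
G_B(8) = 2.
Combined Grundy value = 2 ⊕ 2 = 0.

0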